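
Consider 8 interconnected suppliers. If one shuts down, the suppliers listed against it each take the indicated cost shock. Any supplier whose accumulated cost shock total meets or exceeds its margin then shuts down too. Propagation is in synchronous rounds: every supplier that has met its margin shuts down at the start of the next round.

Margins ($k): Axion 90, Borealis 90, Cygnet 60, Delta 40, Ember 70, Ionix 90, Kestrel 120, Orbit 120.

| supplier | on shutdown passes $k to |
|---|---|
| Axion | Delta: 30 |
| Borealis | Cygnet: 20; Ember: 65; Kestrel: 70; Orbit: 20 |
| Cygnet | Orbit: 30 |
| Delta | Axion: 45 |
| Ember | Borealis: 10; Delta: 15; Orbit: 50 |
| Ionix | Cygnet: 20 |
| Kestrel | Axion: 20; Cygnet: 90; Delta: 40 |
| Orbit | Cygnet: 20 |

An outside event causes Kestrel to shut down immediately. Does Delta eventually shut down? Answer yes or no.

yes

Round 1 — Kestrel shuts down (initial).
  Axion: +20 → 20 < 90
  Cygnet: +90 → 90 ≥ 60
  Delta: +40 → 40 ≥ 40
Round 2 — Cygnet, Delta shut down.
  Axion: +45 → 65 < 90
  Orbit: +30 → 30 < 120
No further shutdowns.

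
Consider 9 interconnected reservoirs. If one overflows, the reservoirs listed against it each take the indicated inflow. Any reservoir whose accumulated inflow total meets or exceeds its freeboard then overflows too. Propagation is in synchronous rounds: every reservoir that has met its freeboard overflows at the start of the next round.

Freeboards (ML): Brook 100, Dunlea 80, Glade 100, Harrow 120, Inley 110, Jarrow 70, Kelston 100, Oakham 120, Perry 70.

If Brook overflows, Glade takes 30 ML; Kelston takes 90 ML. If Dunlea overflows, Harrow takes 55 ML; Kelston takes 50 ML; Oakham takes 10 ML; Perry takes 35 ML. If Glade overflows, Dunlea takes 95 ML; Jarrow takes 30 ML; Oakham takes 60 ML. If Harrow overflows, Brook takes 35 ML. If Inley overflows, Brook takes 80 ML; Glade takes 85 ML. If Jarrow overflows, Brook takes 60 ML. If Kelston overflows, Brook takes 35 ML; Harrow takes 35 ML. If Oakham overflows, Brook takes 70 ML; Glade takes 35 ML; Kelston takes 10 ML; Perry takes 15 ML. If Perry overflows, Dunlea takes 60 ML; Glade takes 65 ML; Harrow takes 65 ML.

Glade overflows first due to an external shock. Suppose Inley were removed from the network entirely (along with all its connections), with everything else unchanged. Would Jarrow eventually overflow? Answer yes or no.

With Inley removed:
Round 1 — Glade overflows (initial).
  Dunlea: +95 → 95 ≥ 80
  Jarrow: +30 → 30 < 70
  Oakham: +60 → 60 < 120
Round 2 — Dunlea overflows.
  Harrow: +55 → 55 < 120
  Kelston: +50 → 50 < 100
  Oakham: +10 → 70 < 120
  Perry: +35 → 35 < 70
No further overflows.

no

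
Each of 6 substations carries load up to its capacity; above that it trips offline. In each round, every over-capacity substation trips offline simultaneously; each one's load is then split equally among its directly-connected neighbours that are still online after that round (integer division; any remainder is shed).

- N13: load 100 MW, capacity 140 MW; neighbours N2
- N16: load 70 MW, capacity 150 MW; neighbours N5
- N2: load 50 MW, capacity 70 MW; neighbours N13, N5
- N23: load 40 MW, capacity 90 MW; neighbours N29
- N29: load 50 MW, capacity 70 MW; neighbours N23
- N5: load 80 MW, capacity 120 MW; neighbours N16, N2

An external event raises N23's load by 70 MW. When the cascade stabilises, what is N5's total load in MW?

80

Round 1 — N23 at 110 > 90. N23 trips offline.
  N23 sheds 110 MW to N29: 110 each.
    N29: 50+110 = 160 > 70
Round 2 — N29 trips offline.
  N29 sheds 160 MW: no online neighbours, lost.
No further trips.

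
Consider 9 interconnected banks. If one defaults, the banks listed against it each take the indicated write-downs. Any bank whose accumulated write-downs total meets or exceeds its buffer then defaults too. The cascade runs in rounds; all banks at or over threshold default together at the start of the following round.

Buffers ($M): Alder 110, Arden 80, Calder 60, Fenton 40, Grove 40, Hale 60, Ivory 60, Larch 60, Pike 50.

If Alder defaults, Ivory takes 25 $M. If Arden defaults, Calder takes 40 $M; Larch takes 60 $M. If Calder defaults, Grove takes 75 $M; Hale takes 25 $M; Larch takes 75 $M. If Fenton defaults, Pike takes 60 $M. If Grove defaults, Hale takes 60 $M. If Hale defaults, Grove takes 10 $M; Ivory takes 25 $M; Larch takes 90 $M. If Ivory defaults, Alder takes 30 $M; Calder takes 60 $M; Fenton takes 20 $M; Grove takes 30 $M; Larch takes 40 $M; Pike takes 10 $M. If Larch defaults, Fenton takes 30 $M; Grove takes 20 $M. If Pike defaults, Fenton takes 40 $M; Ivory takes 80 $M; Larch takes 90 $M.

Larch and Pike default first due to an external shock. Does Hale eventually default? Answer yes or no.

Round 1 — Larch, Pike default (initial).
  Fenton: +30+40 → 70 ≥ 40
  Grove: +20 → 20 < 40
  Ivory: +80 → 80 ≥ 60
Round 2 — Fenton, Ivory default.
  Alder: +30 → 30 < 110
  Calder: +60 → 60 ≥ 60
  Grove: +30 → 50 ≥ 40
Round 3 — Calder, Grove default.
  Hale: +25+60 → 85 ≥ 60
Round 4 — Hale defaults.
No further defaults.

yes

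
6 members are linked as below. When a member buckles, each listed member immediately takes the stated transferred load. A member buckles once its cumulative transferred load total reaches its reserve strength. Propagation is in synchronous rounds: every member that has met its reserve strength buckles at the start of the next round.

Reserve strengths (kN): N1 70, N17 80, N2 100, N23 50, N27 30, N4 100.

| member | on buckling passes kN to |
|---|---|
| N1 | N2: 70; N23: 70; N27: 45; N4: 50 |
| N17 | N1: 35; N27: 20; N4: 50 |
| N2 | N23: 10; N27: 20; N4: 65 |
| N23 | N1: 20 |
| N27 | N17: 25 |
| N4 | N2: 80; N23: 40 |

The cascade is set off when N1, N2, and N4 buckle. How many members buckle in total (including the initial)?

5

Round 1 — N1, N2, N4 buckle (initial).
  N23: +70+10+40 → 120 ≥ 50
  N27: +45+20 → 65 ≥ 30
Round 2 — N23, N27 buckle.
  N17: +25 → 25 < 80
No further bucklings.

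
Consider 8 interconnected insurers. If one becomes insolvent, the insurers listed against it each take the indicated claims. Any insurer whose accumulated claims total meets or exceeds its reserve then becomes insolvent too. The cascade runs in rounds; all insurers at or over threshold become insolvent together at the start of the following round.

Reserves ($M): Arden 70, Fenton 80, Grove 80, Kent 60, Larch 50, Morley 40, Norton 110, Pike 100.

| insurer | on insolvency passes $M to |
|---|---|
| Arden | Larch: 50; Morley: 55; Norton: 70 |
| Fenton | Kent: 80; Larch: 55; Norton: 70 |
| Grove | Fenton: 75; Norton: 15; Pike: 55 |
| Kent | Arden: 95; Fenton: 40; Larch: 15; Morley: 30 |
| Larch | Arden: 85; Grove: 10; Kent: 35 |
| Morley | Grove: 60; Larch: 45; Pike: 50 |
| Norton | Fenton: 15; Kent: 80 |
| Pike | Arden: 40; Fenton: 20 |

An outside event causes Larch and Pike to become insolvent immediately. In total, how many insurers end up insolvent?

4

Round 1 — Larch, Pike become insolvent (initial).
  Arden: +85+40 → 125 ≥ 70
  Fenton: +20 → 20 < 80
  Grove: +10 → 10 < 80
  Kent: +35 → 35 < 60
Round 2 — Arden becomes insolvent.
  Morley: +55 → 55 ≥ 40
  Norton: +70 → 70 < 110
Round 3 — Morley becomes insolvent.
  Grove: +60 → 70 < 80
No further insolvencies.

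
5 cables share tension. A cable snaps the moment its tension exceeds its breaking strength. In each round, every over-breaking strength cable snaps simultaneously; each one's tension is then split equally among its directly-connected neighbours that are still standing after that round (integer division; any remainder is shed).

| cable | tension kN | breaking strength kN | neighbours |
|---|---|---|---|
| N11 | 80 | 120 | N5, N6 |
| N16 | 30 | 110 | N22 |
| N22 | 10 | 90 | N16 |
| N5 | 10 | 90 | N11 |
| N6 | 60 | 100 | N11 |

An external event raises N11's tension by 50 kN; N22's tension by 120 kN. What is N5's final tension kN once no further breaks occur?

75

Round 1 — N11 at 130 > 120; N22 at 130 > 90. N11, N22 snap.
  N11 sheds 130 kN to N5, N6: 65 each.
    N5: 10+65 = 75 ≤ 90
    N6: 60+65 = 125 > 100
  N22 sheds 130 kN to N16: 130 each.
    N16: 30+130 = 160 > 110
Round 2 — N16, N6 snap.
  N16 sheds 160 kN: no online neighbours, lost.
  N6 sheds 125 kN: no online neighbours, lost.
No further breaks.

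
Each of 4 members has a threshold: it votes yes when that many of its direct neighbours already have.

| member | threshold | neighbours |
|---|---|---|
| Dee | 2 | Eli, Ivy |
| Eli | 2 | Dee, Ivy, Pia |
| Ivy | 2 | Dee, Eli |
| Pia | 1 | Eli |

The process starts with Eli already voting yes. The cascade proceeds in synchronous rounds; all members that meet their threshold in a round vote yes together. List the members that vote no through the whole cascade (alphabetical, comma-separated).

Round 1 — Eli votes yes (initial).
Round 2 — checking thresholds:
  Dee: 1 of 2 neighbours < 2, not yet.
  Ivy: 1 of 2 neighbours < 2, not yet.
  Pia: 1 of 1 neighbours ≥ 1, votes yes.
Round 3 — no new yes votes; cascade stops.

Dee, Ivy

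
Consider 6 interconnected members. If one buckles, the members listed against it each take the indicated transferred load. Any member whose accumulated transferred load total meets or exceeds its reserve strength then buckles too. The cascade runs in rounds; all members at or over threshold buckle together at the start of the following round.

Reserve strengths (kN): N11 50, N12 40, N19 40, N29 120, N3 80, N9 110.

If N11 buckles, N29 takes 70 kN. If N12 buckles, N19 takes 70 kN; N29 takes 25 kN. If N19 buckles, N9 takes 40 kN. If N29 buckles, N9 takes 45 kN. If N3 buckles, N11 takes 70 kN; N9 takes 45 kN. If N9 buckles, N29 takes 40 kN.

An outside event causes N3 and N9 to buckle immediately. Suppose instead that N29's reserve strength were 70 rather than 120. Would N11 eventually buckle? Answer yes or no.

With N29's reserve strength at 70:
Round 1 — N3, N9 buckle (initial).
  N11: +70 → 70 ≥ 50
  N29: +40 → 40 < 70
Round 2 — N11 buckles.
  N29: +70 → 110 ≥ 70
Round 3 — N29 buckles.
No further bucklings.

yes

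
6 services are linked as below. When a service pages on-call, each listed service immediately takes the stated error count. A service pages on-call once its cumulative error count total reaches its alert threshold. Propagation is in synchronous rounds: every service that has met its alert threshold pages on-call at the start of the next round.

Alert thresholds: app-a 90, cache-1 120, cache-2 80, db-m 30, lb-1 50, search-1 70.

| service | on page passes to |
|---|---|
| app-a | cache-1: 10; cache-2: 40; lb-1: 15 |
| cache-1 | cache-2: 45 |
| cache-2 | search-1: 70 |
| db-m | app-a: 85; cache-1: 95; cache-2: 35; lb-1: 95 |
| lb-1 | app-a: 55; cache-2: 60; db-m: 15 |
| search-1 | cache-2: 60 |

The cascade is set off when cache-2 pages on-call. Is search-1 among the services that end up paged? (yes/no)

yes

Round 1 — cache-2 pages on-call (initial).
  search-1: +70 → 70 ≥ 70
Round 2 — search-1 pages on-call.
No further pages.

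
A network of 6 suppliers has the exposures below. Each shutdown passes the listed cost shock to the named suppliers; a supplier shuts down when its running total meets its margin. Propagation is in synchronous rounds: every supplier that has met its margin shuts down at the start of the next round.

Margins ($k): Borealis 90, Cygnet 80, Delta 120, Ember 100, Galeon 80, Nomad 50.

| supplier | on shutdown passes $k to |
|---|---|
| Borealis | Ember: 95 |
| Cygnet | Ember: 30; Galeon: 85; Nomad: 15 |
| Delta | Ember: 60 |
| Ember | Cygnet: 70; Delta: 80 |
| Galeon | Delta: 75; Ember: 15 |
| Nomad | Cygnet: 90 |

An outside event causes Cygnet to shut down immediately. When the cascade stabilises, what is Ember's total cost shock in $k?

45

Round 1 — Cygnet shuts down (initial).
  Ember: +30 → 30 < 100
  Galeon: +85 → 85 ≥ 80
  Nomad: +15 → 15 < 50
Round 2 — Galeon shuts down.
  Delta: +75 → 75 < 120
  Ember: +15 → 45 < 100
No further shutdowns.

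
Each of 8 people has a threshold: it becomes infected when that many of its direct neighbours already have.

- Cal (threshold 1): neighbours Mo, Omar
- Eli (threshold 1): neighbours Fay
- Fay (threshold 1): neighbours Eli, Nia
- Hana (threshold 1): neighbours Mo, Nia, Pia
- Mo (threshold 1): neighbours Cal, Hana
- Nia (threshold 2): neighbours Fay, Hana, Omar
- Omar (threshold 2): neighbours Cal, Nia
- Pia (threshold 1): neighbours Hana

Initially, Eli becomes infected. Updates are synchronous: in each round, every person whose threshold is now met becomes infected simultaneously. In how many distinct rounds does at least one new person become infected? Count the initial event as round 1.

2

Round 1 — Eli becomes infected (initial).
Round 2 — checking thresholds:
  Fay: 1 of 2 neighbours ≥ 1, becomes infected.
Round 3 — no new infections; cascade stops.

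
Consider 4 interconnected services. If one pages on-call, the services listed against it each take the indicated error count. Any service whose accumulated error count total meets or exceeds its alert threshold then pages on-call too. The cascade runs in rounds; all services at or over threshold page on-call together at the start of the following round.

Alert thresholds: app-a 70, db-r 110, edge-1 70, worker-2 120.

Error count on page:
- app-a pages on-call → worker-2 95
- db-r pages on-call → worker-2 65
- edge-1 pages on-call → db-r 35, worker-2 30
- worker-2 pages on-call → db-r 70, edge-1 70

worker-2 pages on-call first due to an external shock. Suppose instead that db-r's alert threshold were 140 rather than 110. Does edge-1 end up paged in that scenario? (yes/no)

yes

With db-r's alert threshold at 140:
Round 1 — worker-2 pages on-call (initial).
  db-r: +70 → 70 < 140
  edge-1: +70 → 70 ≥ 70
Round 2 — edge-1 pages on-call.
  db-r: +35 → 105 < 140
No further pages.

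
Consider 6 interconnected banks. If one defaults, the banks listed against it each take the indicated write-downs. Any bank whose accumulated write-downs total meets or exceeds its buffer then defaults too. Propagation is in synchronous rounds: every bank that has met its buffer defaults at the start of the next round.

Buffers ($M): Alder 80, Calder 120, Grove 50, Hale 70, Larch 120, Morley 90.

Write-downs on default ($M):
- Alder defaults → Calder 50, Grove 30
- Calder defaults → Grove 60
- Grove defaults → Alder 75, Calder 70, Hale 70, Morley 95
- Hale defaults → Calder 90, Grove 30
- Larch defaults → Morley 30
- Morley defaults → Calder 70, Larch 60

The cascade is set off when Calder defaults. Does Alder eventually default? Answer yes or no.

Round 1 — Calder defaults (initial).
  Grove: +60 → 60 ≥ 50
Round 2 — Grove defaults.
  Alder: +75 → 75 < 80
  Hale: +70 → 70 ≥ 70
  Morley: +95 → 95 ≥ 90
Round 3 — Hale, Morley default.
  Larch: +60 → 60 < 120
No further defaults.

no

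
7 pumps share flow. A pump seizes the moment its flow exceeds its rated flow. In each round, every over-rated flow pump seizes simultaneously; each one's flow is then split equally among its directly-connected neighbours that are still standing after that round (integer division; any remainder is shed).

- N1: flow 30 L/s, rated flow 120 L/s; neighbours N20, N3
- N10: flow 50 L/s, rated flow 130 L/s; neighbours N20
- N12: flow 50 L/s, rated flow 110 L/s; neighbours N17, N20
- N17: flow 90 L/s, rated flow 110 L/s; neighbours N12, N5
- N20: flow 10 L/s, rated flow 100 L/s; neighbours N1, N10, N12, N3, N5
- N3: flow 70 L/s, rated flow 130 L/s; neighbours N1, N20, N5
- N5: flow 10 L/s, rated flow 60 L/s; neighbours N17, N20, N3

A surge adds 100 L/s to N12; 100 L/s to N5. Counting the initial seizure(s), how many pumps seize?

Round 1 — N12 at 150 > 110; N5 at 110 > 60. N12, N5 seize.
  N12 sheds 150 L/s to N17, N20: 75 each.
    N17: 90+75 = 165 > 110
    N20: 10+75 = 85 ≤ 100
  N5 sheds 110 L/s to N17, N20, N3: 36 each (2 lost).
    N17: 165+36 = 201 > 110
    N20: 85+36 = 121 > 100
    N3: 70+36 = 106 ≤ 130
Round 2 — N17, N20 seize.
  N17 sheds 201 L/s: no online neighbours, lost.
  N20 sheds 121 L/s to N1, N10, N3: 40 each (1 lost).
    N1: 30+40 = 70 ≤ 120
    N10: 50+40 = 90 ≤ 130
    N3: 106+40 = 146 > 130
Round 3 — N3 seizes.
  N3 sheds 146 L/s to N1: 146 each.
    N1: 70+146 = 216 > 120
Round 4 — N1 seizes.
  N1 sheds 216 L/s: no online neighbours, lost.
No further seizures.

6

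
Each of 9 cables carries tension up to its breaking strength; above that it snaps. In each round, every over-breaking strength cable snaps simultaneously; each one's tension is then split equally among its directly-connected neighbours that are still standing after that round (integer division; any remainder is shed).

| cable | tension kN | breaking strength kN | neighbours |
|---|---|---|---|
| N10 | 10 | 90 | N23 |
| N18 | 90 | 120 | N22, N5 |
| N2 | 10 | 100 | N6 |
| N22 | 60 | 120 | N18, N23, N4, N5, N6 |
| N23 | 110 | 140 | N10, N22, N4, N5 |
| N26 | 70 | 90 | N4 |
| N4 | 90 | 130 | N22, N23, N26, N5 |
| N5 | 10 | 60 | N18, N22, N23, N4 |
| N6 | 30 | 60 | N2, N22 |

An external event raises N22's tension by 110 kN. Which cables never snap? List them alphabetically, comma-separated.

N10, N2

Round 1 — N22 at 170 > 120. N22 snaps.
  N22 sheds 170 kN to N18, N23, N4, N5, N6: 34 each.
    N18: 90+34 = 124 > 120
    N23: 110+34 = 144 > 140
    N4: 90+34 = 124 ≤ 130
    N5: 10+34 = 44 ≤ 60
    N6: 30+34 = 64 > 60
Round 2 — N18, N23, N6 snap.
  N18 sheds 124 kN to N5: 124 each.
    N5: 44+124 = 168 > 60
  N23 sheds 144 kN to N10, N4, N5: 48 each.
    N10: 10+48 = 58 ≤ 90
    N4: 124+48 = 172 > 130
    N5: 168+48 = 216 > 60
  N6 sheds 64 kN to N2: 64 each.
    N2: 10+64 = 74 ≤ 100
Round 3 — N4, N5 snap.
  N4 sheds 172 kN to N26: 172 each.
    N26: 70+172 = 242 > 90
  N5 sheds 216 kN: no online neighbours, lost.
Round 4 — N26 snaps.
  N26 sheds 242 kN: no online neighbours, lost.
No further breaks.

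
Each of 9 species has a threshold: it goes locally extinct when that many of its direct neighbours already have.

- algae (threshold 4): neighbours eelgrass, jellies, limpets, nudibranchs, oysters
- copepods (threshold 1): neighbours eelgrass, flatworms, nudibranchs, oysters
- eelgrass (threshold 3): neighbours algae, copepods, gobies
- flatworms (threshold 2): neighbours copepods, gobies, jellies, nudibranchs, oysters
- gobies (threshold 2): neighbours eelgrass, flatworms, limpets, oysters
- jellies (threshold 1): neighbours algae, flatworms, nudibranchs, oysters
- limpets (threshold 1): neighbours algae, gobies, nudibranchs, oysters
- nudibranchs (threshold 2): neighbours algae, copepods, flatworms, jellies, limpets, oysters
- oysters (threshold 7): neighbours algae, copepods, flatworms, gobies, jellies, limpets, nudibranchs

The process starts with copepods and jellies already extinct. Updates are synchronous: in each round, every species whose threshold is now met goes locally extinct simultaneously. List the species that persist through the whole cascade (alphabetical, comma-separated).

Round 1 — copepods, jellies go locally extinct (initial).
Round 2 — checking thresholds:
  algae: 1 of 5 neighbours < 4, not yet.
  eelgrass: 1 of 3 neighbours < 3, not yet.
  flatworms: 2 of 5 neighbours ≥ 2, goes locally extinct.
  nudibranchs: 2 of 6 neighbours ≥ 2, goes locally extinct.
  oysters: 2 of 7 neighbours < 7, not yet.
Round 3 — checking thresholds:
  algae: 2 of 5 neighbours < 4, not yet.
  eelgrass: 1 of 3 neighbours < 3, not yet.
  gobies: 1 of 4 neighbours < 2, not yet.
  limpets: 1 of 4 neighbours ≥ 1, goes locally extinct.
  oysters: 4 of 7 neighbours < 7, not yet.
Round 4 — checking thresholds:
  algae: 3 of 5 neighbours < 4, not yet.
  eelgrass: 1 of 3 neighbours < 3, not yet.
  gobies: 2 of 4 neighbours ≥ 2, goes locally extinct.
  oysters: 5 of 7 neighbours < 7, not yet.
Round 5 — no new extinctions; cascade stops.

algae, eelgrass, oysters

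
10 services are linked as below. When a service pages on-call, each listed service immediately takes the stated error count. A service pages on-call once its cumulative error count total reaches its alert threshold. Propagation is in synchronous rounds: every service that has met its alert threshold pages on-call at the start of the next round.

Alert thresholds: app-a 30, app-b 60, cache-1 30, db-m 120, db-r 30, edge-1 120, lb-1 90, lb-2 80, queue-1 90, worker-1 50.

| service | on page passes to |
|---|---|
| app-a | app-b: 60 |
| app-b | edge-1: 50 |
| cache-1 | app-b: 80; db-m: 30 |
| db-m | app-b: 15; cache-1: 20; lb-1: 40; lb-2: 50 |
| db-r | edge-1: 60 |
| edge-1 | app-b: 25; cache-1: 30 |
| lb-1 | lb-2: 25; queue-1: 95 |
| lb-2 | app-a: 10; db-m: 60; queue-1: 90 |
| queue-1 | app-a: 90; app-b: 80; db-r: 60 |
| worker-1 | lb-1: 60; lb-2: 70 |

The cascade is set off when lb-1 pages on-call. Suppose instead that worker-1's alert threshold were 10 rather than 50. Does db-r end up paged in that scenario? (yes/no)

With worker-1's alert threshold at 10:
Round 1 — lb-1 pages on-call (initial).
  lb-2: +25 → 25 < 80
  queue-1: +95 → 95 ≥ 90
Round 2 — queue-1 pages on-call.
  app-a: +90 → 90 ≥ 30
  app-b: +80 → 80 ≥ 60
  db-r: +60 → 60 ≥ 30
Round 3 — app-a, app-b, db-r page on-call.
  edge-1: +50+60 → 110 < 120
No further pages.

yes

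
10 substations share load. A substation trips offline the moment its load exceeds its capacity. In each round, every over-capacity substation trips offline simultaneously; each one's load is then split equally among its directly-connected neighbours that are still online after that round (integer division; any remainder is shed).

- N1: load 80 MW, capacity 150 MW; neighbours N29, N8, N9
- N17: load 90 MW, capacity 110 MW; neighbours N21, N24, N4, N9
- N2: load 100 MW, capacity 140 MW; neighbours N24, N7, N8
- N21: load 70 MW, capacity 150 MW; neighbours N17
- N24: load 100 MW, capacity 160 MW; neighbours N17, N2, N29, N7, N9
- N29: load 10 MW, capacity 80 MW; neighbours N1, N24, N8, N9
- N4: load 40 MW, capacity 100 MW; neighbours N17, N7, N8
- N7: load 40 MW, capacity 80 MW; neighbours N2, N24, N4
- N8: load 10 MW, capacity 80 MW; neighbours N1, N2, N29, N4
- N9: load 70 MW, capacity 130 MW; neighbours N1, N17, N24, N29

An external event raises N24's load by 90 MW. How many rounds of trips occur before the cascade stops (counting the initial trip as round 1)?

7

Round 1 — N24 at 190 > 160. N24 trips offline.
  N24 sheds 190 MW to N17, N2, N29, N7, N9: 38 each.
    N17: 90+38 = 128 > 110
    N2: 100+38 = 138 ≤ 140
    N29: 10+38 = 48 ≤ 80
    N7: 40+38 = 78 ≤ 80
    N9: 70+38 = 108 ≤ 130
Round 2 — N17 trips offline.
  N17 sheds 128 MW to N21, N4, N9: 42 each (2 lost).
    N21: 70+42 = 112 ≤ 150
    N4: 40+42 = 82 ≤ 100
    N9: 108+42 = 150 > 130
Round 3 — N9 trips offline.
  N9 sheds 150 MW to N1, N29: 75 each.
    N1: 80+75 = 155 > 150
    N29: 48+75 = 123 > 80
Round 4 — N1, N29 trip offline.
  N1 sheds 155 MW to N8: 155 each.
    N8: 10+155 = 165 > 80
  N29 sheds 123 MW to N8: 123 each.
    N8: 165+123 = 288 > 80
Round 5 — N8 trips offline.
  N8 sheds 288 MW to N2, N4: 144 each.
    N2: 138+144 = 282 > 140
    N4: 82+144 = 226 > 100
Round 6 — N2, N4 trip offline.
  N2 sheds 282 MW to N7: 282 each.
    N7: 78+282 = 360 > 80
  N4 sheds 226 MW to N7: 226 each.
    N7: 360+226 = 586 > 80
Round 7 — N7 trips offline.
  N7 sheds 586 MW: no online neighbours, lost.
No further trips.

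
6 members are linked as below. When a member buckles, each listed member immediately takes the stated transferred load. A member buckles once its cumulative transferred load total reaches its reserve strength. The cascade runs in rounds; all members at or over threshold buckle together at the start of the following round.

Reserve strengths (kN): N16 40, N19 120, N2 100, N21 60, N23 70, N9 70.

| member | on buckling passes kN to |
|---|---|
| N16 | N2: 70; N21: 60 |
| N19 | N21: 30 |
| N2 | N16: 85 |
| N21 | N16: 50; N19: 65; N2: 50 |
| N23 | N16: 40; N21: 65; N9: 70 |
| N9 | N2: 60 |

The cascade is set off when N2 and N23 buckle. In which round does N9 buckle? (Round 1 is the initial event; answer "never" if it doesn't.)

Round 1 — N2, N23 buckle (initial).
  N16: +85+40 → 125 ≥ 40
  N21: +65 → 65 ≥ 60
  N9: +70 → 70 ≥ 70
Round 2 — N16, N21, N9 buckle.
  N19: +65 → 65 < 120
No further bucklings.

2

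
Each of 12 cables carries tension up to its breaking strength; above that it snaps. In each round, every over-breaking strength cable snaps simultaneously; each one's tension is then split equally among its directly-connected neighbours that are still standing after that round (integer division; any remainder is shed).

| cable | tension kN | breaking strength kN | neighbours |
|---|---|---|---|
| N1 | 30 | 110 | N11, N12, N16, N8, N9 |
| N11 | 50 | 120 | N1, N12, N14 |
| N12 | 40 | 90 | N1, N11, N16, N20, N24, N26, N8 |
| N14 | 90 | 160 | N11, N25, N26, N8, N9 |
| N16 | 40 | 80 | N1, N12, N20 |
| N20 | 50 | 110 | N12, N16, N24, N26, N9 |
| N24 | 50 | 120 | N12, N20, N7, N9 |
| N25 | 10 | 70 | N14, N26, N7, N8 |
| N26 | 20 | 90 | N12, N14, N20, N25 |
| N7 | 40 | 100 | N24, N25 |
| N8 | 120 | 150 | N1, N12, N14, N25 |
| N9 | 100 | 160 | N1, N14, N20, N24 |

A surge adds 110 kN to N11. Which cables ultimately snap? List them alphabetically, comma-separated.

Round 1 — N11 at 160 > 120. N11 snaps.
  N11 sheds 160 kN to N1, N12, N14: 53 each (1 lost).
    N1: 30+53 = 83 ≤ 110
    N12: 40+53 = 93 > 90
    N14: 90+53 = 143 ≤ 160
Round 2 — N12 snaps.
  N12 sheds 93 kN to N1, N16, N20, N24, N26, N8: 15 each (3 lost).
    N1: 83+15 = 98 ≤ 110
    N16: 40+15 = 55 ≤ 80
    N20: 50+15 = 65 ≤ 110
    N24: 50+15 = 65 ≤ 120
    N26: 20+15 = 35 ≤ 90
    N8: 120+15 = 135 ≤ 150
No further breaks.

N11, N12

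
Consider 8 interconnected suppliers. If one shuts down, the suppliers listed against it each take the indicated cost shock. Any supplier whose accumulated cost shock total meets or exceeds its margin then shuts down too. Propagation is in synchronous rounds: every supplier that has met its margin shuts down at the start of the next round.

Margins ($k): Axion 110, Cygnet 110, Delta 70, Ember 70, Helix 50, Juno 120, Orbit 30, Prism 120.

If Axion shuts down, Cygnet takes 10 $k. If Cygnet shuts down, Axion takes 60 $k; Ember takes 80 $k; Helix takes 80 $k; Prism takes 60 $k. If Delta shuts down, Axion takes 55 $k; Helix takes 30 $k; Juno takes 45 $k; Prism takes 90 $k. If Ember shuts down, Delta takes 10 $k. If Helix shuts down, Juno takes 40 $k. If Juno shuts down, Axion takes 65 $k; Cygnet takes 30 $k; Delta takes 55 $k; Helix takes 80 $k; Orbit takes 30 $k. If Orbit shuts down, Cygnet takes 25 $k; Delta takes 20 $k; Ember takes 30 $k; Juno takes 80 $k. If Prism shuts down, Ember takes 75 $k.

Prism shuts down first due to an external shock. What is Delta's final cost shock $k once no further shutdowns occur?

Round 1 — Prism shuts down (initial).
  Ember: +75 → 75 ≥ 70
Round 2 — Ember shuts down.
  Delta: +10 → 10 < 70
No further shutdowns.

10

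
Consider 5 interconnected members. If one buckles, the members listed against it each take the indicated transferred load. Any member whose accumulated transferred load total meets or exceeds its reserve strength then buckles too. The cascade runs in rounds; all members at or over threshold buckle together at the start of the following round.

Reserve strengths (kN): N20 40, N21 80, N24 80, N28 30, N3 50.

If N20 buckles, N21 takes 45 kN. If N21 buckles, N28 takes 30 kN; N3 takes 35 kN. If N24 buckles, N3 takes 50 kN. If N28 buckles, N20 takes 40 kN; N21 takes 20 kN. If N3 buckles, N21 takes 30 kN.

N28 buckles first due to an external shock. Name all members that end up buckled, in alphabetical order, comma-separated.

Round 1 — N28 buckles (initial).
  N20: +40 → 40 ≥ 40
  N21: +20 → 20 < 80
Round 2 — N20 buckles.
  N21: +45 → 65 < 80
No further bucklings.

N20, N28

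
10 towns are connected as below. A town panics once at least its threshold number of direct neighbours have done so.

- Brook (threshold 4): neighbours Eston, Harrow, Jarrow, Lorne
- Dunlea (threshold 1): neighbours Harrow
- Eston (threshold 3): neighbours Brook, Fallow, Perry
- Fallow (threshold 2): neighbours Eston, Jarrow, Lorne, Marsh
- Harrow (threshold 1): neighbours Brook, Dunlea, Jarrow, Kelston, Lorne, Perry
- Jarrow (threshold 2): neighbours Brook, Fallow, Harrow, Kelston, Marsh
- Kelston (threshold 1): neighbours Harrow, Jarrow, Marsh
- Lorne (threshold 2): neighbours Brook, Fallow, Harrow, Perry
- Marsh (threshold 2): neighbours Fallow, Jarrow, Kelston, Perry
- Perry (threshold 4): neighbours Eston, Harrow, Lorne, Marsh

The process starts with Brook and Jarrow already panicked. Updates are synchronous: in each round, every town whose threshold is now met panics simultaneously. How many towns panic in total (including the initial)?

Round 1 — Brook, Jarrow panic (initial).
Round 2 — checking thresholds:
  Eston: 1 of 3 neighbours < 3, not yet.
  Fallow: 1 of 4 neighbours < 2, not yet.
  Harrow: 2 of 6 neighbours ≥ 1, panics.
  Kelston: 1 of 3 neighbours ≥ 1, panics.
  Lorne: 1 of 4 neighbours < 2, not yet.
  Marsh: 1 of 4 neighbours < 2, not yet.
Round 3 — checking thresholds:
  Dunlea: 1 of 1 neighbours ≥ 1, panics.
  Eston: 1 of 3 neighbours < 3, not yet.
  Fallow: 1 of 4 neighbours < 2, not yet.
  Lorne: 2 of 4 neighbours ≥ 2, panics.
  Marsh: 2 of 4 neighbours ≥ 2, panics.
  Perry: 1 of 4 neighbours < 4, not yet.
Round 4 — checking thresholds:
  Eston: 1 of 3 neighbours < 3, not yet.
  Fallow: 3 of 4 neighbours ≥ 2, panics.
  Perry: 3 of 4 neighbours < 4, not yet.
Round 5 — no new panics; cascade stops.

8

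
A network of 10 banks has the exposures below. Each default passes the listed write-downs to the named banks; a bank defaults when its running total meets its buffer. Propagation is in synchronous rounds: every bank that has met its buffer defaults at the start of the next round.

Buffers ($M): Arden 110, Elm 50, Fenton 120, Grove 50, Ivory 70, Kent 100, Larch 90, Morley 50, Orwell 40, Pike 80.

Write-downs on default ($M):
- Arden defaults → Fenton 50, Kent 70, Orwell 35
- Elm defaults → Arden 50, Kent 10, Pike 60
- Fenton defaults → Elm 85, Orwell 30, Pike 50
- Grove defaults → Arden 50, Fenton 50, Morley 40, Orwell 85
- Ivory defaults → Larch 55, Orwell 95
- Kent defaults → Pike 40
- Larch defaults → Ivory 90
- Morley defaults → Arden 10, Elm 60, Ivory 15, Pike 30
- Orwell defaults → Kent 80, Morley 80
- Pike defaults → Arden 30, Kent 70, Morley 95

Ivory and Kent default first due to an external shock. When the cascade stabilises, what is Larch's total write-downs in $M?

Round 1 — Ivory, Kent default (initial).
  Larch: +55 → 55 < 90
  Orwell: +95 → 95 ≥ 40
  Pike: +40 → 40 < 80
Round 2 — Orwell defaults.
  Morley: +80 → 80 ≥ 50
Round 3 — Morley defaults.
  Arden: +10 → 10 < 110
  Elm: +60 → 60 ≥ 50
  Pike: +30 → 70 < 80
Round 4 — Elm defaults.
  Arden: +50 → 60 < 110
  Pike: +60 → 130 ≥ 80
Round 5 — Pike defaults.
  Arden: +30 → 90 < 110
No further defaults.

55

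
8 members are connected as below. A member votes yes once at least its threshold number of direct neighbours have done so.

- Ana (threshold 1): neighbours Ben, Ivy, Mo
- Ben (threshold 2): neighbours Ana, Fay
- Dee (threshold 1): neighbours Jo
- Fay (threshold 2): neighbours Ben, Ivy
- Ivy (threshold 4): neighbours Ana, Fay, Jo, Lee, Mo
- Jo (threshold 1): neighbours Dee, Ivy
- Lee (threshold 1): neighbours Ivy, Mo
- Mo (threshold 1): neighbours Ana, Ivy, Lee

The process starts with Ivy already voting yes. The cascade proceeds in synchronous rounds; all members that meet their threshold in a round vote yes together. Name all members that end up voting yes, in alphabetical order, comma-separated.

Ana, Dee, Ivy, Jo, Lee, Mo

Round 1 — Ivy votes yes (initial).
Round 2 — checking thresholds:
  Ana: 1 of 3 neighbours ≥ 1, votes yes.
  Fay: 1 of 2 neighbours < 2, not yet.
  Jo: 1 of 2 neighbours ≥ 1, votes yes.
  Lee: 1 of 2 neighbours ≥ 1, votes yes.
  Mo: 1 of 3 neighbours ≥ 1, votes yes.
Round 3 — checking thresholds:
  Ben: 1 of 2 neighbours < 2, not yet.
  Dee: 1 of 1 neighbours ≥ 1, votes yes.
  Fay: 1 of 2 neighbours < 2, not yet.
Round 4 — no new yes votes; cascade stops.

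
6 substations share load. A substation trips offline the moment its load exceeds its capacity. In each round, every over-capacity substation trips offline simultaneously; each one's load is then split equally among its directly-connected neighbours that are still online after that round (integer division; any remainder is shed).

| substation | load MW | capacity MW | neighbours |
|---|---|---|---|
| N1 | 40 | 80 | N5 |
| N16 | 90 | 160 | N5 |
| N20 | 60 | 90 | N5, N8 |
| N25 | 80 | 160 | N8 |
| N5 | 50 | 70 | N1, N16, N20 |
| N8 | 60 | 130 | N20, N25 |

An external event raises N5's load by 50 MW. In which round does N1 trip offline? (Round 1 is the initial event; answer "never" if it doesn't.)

never

Round 1 — N5 at 100 > 70. N5 trips offline.
  N5 sheds 100 MW to N1, N16, N20: 33 each (1 lost).
    N1: 40+33 = 73 ≤ 80
    N16: 90+33 = 123 ≤ 160
    N20: 60+33 = 93 > 90
Round 2 — N20 trips offline.
  N20 sheds 93 MW to N8: 93 each.
    N8: 60+93 = 153 > 130
Round 3 — N8 trips offline.
  N8 sheds 153 MW to N25: 153 each.
    N25: 80+153 = 233 > 160
Round 4 — N25 trips offline.
  N25 sheds 233 MW: no online neighbours, lost.
No further trips.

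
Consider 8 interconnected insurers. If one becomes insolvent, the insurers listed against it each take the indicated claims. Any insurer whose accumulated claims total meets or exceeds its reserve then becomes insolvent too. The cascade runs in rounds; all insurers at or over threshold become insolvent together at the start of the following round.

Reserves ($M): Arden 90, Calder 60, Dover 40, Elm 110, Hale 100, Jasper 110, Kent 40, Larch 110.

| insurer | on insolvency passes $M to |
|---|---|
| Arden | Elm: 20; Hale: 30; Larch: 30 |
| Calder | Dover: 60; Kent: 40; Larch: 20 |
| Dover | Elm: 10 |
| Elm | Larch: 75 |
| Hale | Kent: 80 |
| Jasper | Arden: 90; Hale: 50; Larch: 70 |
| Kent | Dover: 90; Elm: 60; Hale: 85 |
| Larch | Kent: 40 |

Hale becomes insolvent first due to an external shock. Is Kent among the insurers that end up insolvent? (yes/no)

Round 1 — Hale becomes insolvent (initial).
  Kent: +80 → 80 ≥ 40
Round 2 — Kent becomes insolvent.
  Dover: +90 → 90 ≥ 40
  Elm: +60 → 60 < 110
Round 3 — Dover becomes insolvent.
  Elm: +10 → 70 < 110
No further insolvencies.

yes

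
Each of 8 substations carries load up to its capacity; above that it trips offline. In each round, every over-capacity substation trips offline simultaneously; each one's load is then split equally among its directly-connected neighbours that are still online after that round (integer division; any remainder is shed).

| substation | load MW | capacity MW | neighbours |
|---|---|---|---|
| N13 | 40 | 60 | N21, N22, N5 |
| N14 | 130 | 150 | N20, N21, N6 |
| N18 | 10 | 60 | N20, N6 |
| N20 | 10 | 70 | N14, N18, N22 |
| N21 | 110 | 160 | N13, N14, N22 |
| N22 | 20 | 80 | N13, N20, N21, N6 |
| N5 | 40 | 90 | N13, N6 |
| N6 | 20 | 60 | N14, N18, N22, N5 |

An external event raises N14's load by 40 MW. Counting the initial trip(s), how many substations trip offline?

8

Round 1 — N14 at 170 > 150. N14 trips offline.
  N14 sheds 170 MW to N20, N21, N6: 56 each (2 lost).
    N20: 10+56 = 66 ≤ 70
    N21: 110+56 = 166 > 160
    N6: 20+56 = 76 > 60
Round 2 — N21, N6 trip offline.
  N21 sheds 166 MW to N13, N22: 83 each.
    N13: 40+83 = 123 > 60
    N22: 20+83 = 103 > 80
  N6 sheds 76 MW to N18, N22, N5: 25 each (1 lost).
    N18: 10+25 = 35 ≤ 60
    N22: 103+25 = 128 > 80
    N5: 40+25 = 65 ≤ 90
Round 3 — N13, N22 trip offline.
  N13 sheds 123 MW to N5: 123 each.
    N5: 65+123 = 188 > 90
  N22 sheds 128 MW to N20: 128 each.
    N20: 66+128 = 194 > 70
Round 4 — N20, N5 trip offline.
  N20 sheds 194 MW to N18: 194 each.
    N18: 35+194 = 229 > 60
  N5 sheds 188 MW: no online neighbours, lost.
Round 5 — N18 trips offline.
  N18 sheds 229 MW: no online neighbours, lost.
No further trips.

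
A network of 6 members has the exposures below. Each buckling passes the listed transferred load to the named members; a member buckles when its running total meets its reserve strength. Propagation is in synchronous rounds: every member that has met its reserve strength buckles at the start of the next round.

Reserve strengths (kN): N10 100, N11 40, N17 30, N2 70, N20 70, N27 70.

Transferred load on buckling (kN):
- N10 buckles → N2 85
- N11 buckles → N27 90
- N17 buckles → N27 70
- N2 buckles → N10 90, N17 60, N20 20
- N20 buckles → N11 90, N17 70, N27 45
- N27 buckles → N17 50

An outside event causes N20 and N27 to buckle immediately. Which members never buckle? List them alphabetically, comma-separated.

N10, N2

Round 1 — N20, N27 buckle (initial).
  N11: +90 → 90 ≥ 40
  N17: +70+50 → 120 ≥ 30
Round 2 — N11, N17 buckle.
No further bucklings.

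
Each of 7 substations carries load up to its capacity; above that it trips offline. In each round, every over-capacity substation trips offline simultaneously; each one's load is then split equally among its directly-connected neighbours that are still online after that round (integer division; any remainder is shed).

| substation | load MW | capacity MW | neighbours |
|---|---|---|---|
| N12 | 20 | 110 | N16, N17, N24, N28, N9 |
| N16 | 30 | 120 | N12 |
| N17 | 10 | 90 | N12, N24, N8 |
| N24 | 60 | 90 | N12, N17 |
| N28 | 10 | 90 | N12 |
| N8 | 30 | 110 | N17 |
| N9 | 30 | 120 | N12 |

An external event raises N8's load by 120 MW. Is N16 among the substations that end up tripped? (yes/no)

Round 1 — N8 at 150 > 110. N8 trips offline.
  N8 sheds 150 MW to N17: 150 each.
    N17: 10+150 = 160 > 90
Round 2 — N17 trips offline.
  N17 sheds 160 MW to N12, N24: 80 each.
    N12: 20+80 = 100 ≤ 110
    N24: 60+80 = 140 > 90
Round 3 — N24 trips offline.
  N24 sheds 140 MW to N12: 140 each.
    N12: 100+140 = 240 > 110
Round 4 — N12 trips offline.
  N12 sheds 240 MW to N16, N28, N9: 80 each.
    N16: 30+80 = 110 ≤ 120
    N28: 10+80 = 90 ≤ 90
    N9: 30+80 = 110 ≤ 120
No further trips.

no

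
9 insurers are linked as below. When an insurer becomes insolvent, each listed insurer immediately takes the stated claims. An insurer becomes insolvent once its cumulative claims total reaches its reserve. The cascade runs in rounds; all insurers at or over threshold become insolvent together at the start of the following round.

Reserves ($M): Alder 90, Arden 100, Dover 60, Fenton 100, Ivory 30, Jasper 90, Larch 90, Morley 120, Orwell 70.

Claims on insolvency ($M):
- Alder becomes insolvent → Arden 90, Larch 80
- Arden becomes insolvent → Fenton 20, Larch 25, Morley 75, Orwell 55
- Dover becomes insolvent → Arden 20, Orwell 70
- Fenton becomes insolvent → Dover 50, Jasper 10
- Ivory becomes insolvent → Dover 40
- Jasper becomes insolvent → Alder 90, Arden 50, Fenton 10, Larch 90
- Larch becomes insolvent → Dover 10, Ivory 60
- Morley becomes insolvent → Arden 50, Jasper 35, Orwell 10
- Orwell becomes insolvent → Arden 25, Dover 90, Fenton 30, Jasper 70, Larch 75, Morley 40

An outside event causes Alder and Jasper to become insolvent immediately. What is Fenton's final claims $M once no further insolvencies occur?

Round 1 — Alder, Jasper become insolvent (initial).
  Arden: +90+50 → 140 ≥ 100
  Fenton: +10 → 10 < 100
  Larch: +80+90 → 170 ≥ 90
Round 2 — Arden, Larch become insolvent.
  Dover: +10 → 10 < 60
  Fenton: +20 → 30 < 100
  Ivory: +60 → 60 ≥ 30
  Morley: +75 → 75 < 120
  Orwell: +55 → 55 < 70
Round 3 — Ivory becomes insolvent.
  Dover: +40 → 50 < 60
No further insolvencies.

30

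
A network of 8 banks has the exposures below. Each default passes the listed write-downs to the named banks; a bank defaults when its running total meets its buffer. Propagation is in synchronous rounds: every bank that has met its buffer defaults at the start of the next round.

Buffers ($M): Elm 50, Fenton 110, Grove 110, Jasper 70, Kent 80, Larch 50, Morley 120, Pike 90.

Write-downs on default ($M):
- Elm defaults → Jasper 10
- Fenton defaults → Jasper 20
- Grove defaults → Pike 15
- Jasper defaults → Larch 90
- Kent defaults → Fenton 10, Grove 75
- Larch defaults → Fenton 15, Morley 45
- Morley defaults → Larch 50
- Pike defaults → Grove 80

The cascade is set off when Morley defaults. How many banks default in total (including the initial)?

2

Round 1 — Morley defaults (initial).
  Larch: +50 → 50 ≥ 50
Round 2 — Larch defaults.
  Fenton: +15 → 15 < 110
No further defaults.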